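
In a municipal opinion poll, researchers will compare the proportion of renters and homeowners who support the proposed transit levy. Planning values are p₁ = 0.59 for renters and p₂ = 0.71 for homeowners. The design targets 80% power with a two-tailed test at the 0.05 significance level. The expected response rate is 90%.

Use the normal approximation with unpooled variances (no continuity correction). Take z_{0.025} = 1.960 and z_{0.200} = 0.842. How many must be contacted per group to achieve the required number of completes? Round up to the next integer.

n = (z_{α/2} + z_β)² · [p₁(1−p₁) + p₂(1−p₂)] / (p₁ − p₂)²
  = (1.960 + 0.842)² · (0.59·0.41 + 0.71·0.29) / (-0.12)²
  = (2.802)² · (0.2419 + 0.2059) / 0.0144
  = 7.8512 · 0.4478 / 0.0144
  = 244.15
Adjust for 90% response: 244.15 / 0.90 = 271.28.
Round up → n = 272 per group.

n = 272 per group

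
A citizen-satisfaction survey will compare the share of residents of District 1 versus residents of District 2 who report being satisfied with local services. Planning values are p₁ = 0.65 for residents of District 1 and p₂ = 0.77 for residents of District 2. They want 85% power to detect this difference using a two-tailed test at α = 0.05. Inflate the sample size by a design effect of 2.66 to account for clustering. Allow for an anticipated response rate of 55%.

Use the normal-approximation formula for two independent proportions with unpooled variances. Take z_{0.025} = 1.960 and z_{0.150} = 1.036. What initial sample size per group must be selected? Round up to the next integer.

n = 1220 per group

n = (z_{α/2} + z_β)² · [p₁(1−p₁) + p₂(1−p₂)] / (p₁ − p₂)²
  = (1.960 + 1.036)² · (0.65·0.35 + 0.77·0.23) / (-0.12)²
  = (2.996)² · (0.2275 + 0.1771) / 0.0144
  = 8.9760 · 0.4046 / 0.0144
  = 252.20
Design effect: 2.66 × 252.20 = 670.85.
Adjust for 55% response: 670.85 / 0.55 = 1219.74.
Round up → n = 1220 per group.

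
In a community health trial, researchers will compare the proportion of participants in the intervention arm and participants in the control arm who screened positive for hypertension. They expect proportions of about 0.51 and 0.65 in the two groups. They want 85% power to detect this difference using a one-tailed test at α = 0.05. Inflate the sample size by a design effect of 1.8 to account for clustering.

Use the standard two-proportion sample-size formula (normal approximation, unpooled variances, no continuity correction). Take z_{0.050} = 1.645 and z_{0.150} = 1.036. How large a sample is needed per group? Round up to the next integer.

n = 316 per group

n = (z_α + z_β)² · [p₁(1−p₁) + p₂(1−p₂)] / (p₁ − p₂)²
  = (1.645 + 1.036)² · (0.51·0.49 + 0.65·0.35) / (-0.14)²
  = (2.681)² · (0.2499 + 0.2275) / 0.0196
  = 7.1878 · 0.4774 / 0.0196
  = 175.07
Design effect: 1.8 × 175.07 = 315.13.
Round up → n = 316 per group.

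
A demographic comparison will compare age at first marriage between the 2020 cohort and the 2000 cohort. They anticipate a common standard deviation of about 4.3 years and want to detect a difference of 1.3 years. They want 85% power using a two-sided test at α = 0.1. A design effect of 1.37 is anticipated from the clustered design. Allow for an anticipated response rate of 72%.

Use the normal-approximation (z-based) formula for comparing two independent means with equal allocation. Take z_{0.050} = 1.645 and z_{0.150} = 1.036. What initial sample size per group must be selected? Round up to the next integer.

n = (z_{α/2} + z_β)² · (σ₁² + σ₂²) / δ²
  = (1.645 + 1.036)² · (2·4.3² = 36.98) / 1.3²
  = 7.1878 · 36.98 / 1.69
  = 157.28
Design effect: 1.37 × 157.28 = 215.47.
Adjust for 72% response: 215.47 / 0.72 = 299.27.
Round up → n = 300 per group.

n = 300 per group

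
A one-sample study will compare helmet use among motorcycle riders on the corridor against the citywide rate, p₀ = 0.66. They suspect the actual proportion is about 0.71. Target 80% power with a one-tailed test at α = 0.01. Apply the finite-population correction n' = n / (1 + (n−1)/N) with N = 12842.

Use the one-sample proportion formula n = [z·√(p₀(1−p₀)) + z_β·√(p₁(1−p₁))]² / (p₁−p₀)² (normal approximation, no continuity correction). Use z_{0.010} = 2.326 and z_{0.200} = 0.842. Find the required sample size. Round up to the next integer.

n = 825

n = [z_α·√(p₀q₀) + z_β·√(p₁q₁)]² / (p₁ − p₀)²
  = [2.326·√(0.66·0.34) + 0.842·√(0.71·0.29)]² / (0.05)²
  = [2.326·0.4737 + 0.842·0.4538]² / 0.0025
  = [1.4839]² / 0.0025
  = 880.80
Finite-population correction (N = 12842): 880.80 / (1 + (880.80 − 1)/12842) = 824.33.
Round up → n = 825.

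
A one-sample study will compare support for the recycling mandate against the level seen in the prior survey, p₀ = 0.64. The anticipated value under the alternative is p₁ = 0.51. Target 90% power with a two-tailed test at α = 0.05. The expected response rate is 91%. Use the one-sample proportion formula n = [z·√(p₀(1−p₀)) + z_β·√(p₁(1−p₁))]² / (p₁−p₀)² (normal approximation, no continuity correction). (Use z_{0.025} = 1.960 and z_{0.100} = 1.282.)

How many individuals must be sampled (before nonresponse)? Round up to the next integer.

n = [z_{α/2}·√(p₀q₀) + z_β·√(p₁q₁)]² / (p₁ − p₀)²
  = [1.960·√(0.64·0.36) + 1.282·√(0.51·0.49)]² / (-0.13)²
  = [1.960·0.4800 + 1.282·0.4999]² / 0.0169
  = [1.5817]² / 0.0169
  = 148.03
Adjust for 91% response: 148.03 / 0.91 = 162.67.
Round up → n = 163.

n = 163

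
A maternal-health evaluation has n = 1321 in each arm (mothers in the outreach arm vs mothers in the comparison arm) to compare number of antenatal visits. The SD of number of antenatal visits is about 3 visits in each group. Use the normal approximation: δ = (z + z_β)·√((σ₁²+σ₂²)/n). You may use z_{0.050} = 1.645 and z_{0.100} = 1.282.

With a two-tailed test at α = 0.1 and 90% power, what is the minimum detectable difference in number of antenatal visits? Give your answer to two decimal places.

δ = (z_{α/2} + z_β) · √((σ₁²+σ₂²)/n)
  = (1.645 + 1.282) · √(18/1321)
  = 2.927 · √0.01363
  = 2.927 · 0.1167
  = 0.3417

Minimum detectable difference ≈ 0.34 visits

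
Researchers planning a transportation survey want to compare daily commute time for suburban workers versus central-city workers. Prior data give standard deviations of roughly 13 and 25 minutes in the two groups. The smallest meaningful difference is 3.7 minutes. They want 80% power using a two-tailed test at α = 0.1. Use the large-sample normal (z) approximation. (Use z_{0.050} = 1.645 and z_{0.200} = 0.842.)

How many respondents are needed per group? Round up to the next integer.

n = (z_{α/2} + z_β)² · (σ₁² + σ₂²) / δ²
  = (1.645 + 0.842)² · (13² + 25² = 794) / 3.7²
  = 6.1852 · 794 / 13.69
  = 358.73
Round up → n = 359 per group.

n = 359 per group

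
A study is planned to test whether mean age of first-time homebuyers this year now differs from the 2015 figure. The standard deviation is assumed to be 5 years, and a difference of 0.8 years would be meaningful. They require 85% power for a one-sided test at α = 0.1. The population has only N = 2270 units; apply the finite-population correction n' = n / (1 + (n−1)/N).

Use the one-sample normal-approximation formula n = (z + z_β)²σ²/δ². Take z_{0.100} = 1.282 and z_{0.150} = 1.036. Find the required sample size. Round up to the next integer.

n = (z_α + z_β)² · σ² / δ²
  = (1.282 + 1.036)² · 5² / 0.8²
  = 5.3731 · 25 / 0.64
  = 209.89
Finite-population correction (N = 2270): 209.89 / (1 + (209.89 − 1)/2270) = 192.20.
Round up → n = 193.

n = 193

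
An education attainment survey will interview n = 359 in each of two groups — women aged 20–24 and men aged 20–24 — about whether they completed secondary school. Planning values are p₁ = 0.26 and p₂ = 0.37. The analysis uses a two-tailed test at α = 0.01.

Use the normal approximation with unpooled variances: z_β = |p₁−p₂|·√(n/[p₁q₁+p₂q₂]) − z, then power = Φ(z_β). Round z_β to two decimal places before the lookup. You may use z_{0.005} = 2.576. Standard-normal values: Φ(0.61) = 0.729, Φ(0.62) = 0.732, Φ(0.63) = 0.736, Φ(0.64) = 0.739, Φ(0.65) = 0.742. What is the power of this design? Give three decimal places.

z_β = |p₁−p₂|·√(n/[p₁q₁+p₂q₂]) − z_{α/2}
    = 0.11 · √(359/0.4255) − 2.576
    = 0.11 · 29.0467 − 2.576
    = 3.1951 − 2.576 = 0.6191 → 0.62
Power = Φ(0.62) = 0.732.

Power ≈ 0.732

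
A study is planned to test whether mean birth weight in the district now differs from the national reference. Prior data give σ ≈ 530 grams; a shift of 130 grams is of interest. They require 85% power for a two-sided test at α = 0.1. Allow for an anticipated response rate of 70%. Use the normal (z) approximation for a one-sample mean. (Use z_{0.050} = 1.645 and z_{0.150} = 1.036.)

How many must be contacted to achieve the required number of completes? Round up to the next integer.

n = (z_{α/2} + z_β)² · σ² / δ²
  = (1.645 + 1.036)² · 530² / 130²
  = 7.1878 · 280900 / 16900
  = 119.47
Adjust for 70% response: 119.47 / 0.70 = 170.67.
Round up → n = 171.

n = 171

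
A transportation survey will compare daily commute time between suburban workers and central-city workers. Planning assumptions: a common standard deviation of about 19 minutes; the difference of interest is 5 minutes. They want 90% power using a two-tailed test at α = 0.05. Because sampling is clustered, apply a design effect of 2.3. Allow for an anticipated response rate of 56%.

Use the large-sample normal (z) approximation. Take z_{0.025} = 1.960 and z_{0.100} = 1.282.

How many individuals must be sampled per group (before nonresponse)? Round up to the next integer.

n = 1247 per group

n = (z_{α/2} + z_β)² · (σ₁² + σ₂²) / δ²
  = (1.960 + 1.282)² · (2·19² = 722) / 5²
  = 10.5106 · 722 / 25
  = 303.55
Design effect: 2.3 × 303.55 = 698.15.
Adjust for 56% response: 698.15 / 0.56 = 1246.70.
Round up → n = 1247 per group.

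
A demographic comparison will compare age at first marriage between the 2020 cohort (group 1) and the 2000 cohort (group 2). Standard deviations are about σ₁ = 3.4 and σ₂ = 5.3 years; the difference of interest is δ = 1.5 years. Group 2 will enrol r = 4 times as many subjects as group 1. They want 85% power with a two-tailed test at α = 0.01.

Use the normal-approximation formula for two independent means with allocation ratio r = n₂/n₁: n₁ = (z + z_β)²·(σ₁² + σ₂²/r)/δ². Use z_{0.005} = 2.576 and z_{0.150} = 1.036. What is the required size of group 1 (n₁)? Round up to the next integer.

n₁ = (z_{α/2} + z_β)² · (σ₁² + σ₂²/r) / δ²
   = (2.576 + 1.036)² · (3.4² + 5.3²/4) / 1.5²
   = 13.0465 · (11.56 + 7.0225) / 2.25
   = 13.0465 · 18.5825 / 2.25
   = 107.75
Round up → n₁ = 108; n₂ = r·n₁ = 4 × 108 = 432.

n₁ = 108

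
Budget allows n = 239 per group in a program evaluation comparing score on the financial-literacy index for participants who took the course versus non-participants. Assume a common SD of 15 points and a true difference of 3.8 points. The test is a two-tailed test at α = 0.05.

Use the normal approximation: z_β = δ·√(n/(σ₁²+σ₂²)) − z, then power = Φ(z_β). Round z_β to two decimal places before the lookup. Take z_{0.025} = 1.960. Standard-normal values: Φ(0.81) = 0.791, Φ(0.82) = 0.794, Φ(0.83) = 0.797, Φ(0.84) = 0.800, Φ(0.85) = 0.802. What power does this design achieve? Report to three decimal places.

z_β = δ·√(n/(σ₁²+σ₂²)) − z_{α/2}
    = 3.8 · √(239/450) − 1.960
    = 3.8 · 0.72877 − 1.960
    = 2.7693 − 1.960 = 0.8093 → 0.81
Power = Φ(0.81) = 0.791.

Power ≈ 0.791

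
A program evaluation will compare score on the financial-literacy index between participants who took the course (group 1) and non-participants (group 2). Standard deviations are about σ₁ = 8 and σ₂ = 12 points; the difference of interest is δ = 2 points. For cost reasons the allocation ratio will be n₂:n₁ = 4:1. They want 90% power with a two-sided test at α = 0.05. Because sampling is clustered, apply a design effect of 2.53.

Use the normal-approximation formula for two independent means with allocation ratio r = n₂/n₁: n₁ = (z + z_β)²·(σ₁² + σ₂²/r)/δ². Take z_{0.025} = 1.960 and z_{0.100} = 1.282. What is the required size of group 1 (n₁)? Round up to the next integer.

n₁ = 665

n₁ = (z_{α/2} + z_β)² · (σ₁² + σ₂²/r) / δ²
   = (1.960 + 1.282)² · (8² + 12²/4) / 2²
   = 10.5106 · (64 + 36) / 4
   = 10.5106 · 100 / 4
   = 262.76
Design effect: 2.53 × 262.76 = 664.79.
Round up → n₁ = 665; n₂ = r·n₁ = 4 × 665 = 2660.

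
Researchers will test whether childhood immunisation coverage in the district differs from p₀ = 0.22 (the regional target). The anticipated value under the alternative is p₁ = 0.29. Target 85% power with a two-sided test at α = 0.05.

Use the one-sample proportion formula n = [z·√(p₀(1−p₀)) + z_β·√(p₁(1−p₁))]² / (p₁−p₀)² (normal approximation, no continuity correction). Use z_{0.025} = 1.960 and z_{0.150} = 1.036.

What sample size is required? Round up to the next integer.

n = 336

n = [z_{α/2}·√(p₀q₀) + z_β·√(p₁q₁)]² / (p₁ − p₀)²
  = [1.960·√(0.22·0.78) + 1.036·√(0.29·0.71)]² / (0.07)²
  = [1.960·0.4142 + 1.036·0.4538]² / 0.0049
  = [1.2820]² / 0.0049
  = 335.42
Round up → n = 336.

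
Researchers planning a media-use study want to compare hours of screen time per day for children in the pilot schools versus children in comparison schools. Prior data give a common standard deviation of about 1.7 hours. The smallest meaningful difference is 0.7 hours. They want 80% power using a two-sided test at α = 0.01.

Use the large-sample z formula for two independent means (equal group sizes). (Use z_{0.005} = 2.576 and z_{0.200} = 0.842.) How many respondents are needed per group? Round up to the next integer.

n = 138 per group

n = (z_{α/2} + z_β)² · (σ₁² + σ₂²) / δ²
  = (2.576 + 0.842)² · (2·1.7² = 5.78) / 0.7²
  = 11.6827 · 5.78 / 0.49
  = 137.81
Round up → n = 138 per group.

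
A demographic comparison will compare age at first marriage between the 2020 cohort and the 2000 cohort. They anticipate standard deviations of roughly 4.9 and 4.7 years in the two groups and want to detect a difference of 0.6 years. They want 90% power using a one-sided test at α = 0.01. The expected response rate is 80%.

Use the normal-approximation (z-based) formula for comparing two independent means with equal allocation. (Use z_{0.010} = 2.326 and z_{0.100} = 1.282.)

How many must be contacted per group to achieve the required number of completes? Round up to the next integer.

n = (z_α + z_β)² · (σ₁² + σ₂²) / δ²
  = (2.326 + 1.282)² · (4.9² + 4.7² = 46.1) / 0.6²
  = 13.0177 · 46.1 / 0.36
  = 1666.98
Adjust for 80% response: 1666.98 / 0.80 = 2083.73.
Round up → n = 2084 per group.

n = 2084 per group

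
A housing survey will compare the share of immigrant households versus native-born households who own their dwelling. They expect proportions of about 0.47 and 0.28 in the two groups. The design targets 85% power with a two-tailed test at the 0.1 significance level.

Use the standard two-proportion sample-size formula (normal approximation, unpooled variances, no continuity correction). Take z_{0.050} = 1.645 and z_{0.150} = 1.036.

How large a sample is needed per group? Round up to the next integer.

n = 90 per group

n = (z_{α/2} + z_β)² · [p₁(1−p₁) + p₂(1−p₂)] / (p₁ − p₂)²
  = (1.645 + 1.036)² · (0.47·0.53 + 0.28·0.72) / (0.19)²
  = (2.681)² · (0.2491 + 0.2016) / 0.0361
  = 7.1878 · 0.4507 / 0.0361
  = 89.74
Round up → n = 90 per group.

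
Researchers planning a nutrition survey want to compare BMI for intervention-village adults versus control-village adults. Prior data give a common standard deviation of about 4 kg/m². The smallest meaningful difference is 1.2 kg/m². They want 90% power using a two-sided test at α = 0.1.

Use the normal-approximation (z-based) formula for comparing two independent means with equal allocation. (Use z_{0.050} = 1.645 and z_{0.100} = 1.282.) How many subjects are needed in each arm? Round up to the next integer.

n = (z_{α/2} + z_β)² · (σ₁² + σ₂²) / δ²
  = (1.645 + 1.282)² · (2·4² = 32) / 1.2²
  = 8.5673 · 32 / 1.44
  = 190.39
Round up → n = 191 per group.

n = 191 per group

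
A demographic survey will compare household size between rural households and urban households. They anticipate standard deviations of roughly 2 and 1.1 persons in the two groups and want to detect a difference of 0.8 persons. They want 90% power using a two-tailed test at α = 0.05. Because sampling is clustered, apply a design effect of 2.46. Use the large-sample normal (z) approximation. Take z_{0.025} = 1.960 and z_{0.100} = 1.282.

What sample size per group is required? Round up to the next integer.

n = 211 per group

n = (z_{α/2} + z_β)² · (σ₁² + σ₂²) / δ²
  = (1.960 + 1.282)² · (2² + 1.1² = 5.21) / 0.8²
  = 10.5106 · 5.21 / 0.64
  = 85.56
Design effect: 2.46 × 85.56 = 210.48.
Round up → n = 211 per group.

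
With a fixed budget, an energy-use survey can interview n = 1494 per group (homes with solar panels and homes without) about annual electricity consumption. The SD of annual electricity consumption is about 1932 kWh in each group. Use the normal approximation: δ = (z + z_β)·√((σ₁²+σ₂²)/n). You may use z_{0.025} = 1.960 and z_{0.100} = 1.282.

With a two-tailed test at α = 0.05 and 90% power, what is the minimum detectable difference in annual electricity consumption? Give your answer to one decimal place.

Minimum detectable difference ≈ 229.2 kWh

δ = (z_{α/2} + z_β) · √((σ₁²+σ₂²)/n)
  = (1.960 + 1.282) · √(7465248/1494)
  = 3.242 · √4996.8
  = 3.242 · 70.6882
  = 229.1711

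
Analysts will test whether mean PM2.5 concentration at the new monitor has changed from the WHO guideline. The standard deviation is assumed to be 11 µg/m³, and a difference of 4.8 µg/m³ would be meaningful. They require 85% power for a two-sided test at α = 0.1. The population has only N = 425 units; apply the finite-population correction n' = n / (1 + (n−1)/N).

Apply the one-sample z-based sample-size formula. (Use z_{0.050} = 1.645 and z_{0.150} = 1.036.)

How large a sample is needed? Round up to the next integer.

n = 35

n = (z_{α/2} + z_β)² · σ² / δ²
  = (1.645 + 1.036)² · 11² / 4.8²
  = 7.1878 · 121 / 23.04
  = 37.75
Finite-population correction (N = 425): 37.75 / (1 + (37.75 − 1)/425) = 34.74.
Round up → n = 35.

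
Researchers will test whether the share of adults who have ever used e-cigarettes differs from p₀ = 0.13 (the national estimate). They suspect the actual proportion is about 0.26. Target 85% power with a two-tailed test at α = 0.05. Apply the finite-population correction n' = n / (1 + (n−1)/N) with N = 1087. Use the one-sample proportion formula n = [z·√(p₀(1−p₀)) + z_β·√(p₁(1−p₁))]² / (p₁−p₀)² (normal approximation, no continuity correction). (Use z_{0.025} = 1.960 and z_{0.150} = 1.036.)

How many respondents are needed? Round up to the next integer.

n = [z_{α/2}·√(p₀q₀) + z_β·√(p₁q₁)]² / (p₁ − p₀)²
  = [1.960·√(0.13·0.87) + 1.036·√(0.26·0.74)]² / (0.13)²
  = [1.960·0.3363 + 1.036·0.4386]² / 0.0169
  = [1.1136]² / 0.0169
  = 73.38
Finite-population correction (N = 1087): 73.38 / (1 + (73.38 − 1)/1087) = 68.80.
Round up → n = 69.

n = 69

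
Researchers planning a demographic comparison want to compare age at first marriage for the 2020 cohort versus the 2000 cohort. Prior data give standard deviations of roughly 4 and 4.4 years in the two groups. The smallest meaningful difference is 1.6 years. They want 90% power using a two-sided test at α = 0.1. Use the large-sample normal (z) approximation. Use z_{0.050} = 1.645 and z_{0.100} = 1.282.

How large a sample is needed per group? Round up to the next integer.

n = (z_{α/2} + z_β)² · (σ₁² + σ₂²) / δ²
  = (1.645 + 1.282)² · (4² + 4.4² = 35.36) / 1.6²
  = 8.5673 · 35.36 / 2.56
  = 118.34
Round up → n = 119 per group.

n = 119 per group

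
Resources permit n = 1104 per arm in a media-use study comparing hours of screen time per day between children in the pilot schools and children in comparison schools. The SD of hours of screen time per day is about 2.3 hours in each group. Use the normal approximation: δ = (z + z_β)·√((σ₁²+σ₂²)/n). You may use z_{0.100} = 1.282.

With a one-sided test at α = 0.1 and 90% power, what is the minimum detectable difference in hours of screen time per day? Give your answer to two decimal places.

δ = (z_α + z_β) · √((σ₁²+σ₂²)/n)
  = (1.282 + 1.282) · √(10.58/1104)
  = 2.564 · √0.00958
  = 2.564 · 0.0979
  = 0.2510

Minimum detectable difference ≈ 0.25 hours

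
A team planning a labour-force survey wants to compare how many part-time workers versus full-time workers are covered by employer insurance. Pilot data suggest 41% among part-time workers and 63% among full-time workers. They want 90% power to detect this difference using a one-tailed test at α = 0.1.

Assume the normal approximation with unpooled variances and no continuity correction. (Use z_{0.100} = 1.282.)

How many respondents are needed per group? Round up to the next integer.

n = (z_α + z_β)² · [p₁(1−p₁) + p₂(1−p₂)] / (p₁ − p₂)²
  = (1.282 + 1.282)² · (0.41·0.59 + 0.63·0.37) / (-0.22)²
  = (2.564)² · (0.2419 + 0.2331) / 0.0484
  = 6.5741 · 0.4750 / 0.0484
  = 64.52
Round up → n = 65 per group.

n = 65 per group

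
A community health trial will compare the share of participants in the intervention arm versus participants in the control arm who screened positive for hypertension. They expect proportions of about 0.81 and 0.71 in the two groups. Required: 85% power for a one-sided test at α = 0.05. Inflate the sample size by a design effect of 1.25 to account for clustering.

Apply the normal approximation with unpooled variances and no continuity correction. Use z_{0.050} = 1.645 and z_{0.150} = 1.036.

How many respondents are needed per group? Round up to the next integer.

n = (z_α + z_β)² · [p₁(1−p₁) + p₂(1−p₂)] / (p₁ − p₂)²
  = (1.645 + 1.036)² · (0.81·0.19 + 0.71·0.29) / (0.10)²
  = (2.681)² · (0.1539 + 0.2059) / 0.0100
  = 7.1878 · 0.3598 / 0.0100
  = 258.62
Design effect: 1.25 × 258.62 = 323.27.
Round up → n = 324 per group.

n = 324 per group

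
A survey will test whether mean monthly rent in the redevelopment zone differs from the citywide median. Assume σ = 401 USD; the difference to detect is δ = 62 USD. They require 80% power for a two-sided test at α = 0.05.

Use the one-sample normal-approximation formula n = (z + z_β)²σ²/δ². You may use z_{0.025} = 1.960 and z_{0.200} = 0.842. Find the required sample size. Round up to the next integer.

n = 329

n = (z_{α/2} + z_β)² · σ² / δ²
  = (1.960 + 0.842)² · 401² / 62²
  = 7.8512 · 160801 / 3844
  = 328.43
Round up → n = 329.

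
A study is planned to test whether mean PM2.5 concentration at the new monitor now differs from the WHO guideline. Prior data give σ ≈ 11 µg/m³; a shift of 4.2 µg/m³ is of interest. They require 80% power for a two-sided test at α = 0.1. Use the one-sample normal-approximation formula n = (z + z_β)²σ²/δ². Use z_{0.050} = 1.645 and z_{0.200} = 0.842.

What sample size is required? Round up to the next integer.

n = (z_{α/2} + z_β)² · σ² / δ²
  = (1.645 + 0.842)² · 11² / 4.2²
  = 6.1852 · 121 / 17.64
  = 42.43
Round up → n = 43.

n = 43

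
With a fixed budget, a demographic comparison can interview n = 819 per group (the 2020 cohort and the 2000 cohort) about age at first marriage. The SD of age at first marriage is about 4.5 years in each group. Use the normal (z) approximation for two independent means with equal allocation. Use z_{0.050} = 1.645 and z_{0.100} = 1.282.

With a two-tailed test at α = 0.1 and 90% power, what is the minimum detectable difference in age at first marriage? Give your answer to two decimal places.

δ = (z_{α/2} + z_β) · √((σ₁²+σ₂²)/n)
  = (1.645 + 1.282) · √(40.5/819)
  = 2.927 · √0.04945
  = 2.927 · 0.2224
  = 0.6509

Minimum detectable difference ≈ 0.65 years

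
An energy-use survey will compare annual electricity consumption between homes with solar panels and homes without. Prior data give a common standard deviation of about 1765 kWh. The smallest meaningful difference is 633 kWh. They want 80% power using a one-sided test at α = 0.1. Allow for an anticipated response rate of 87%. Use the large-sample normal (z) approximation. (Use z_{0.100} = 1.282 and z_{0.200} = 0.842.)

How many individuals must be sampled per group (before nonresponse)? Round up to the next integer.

n = (z_α + z_β)² · (σ₁² + σ₂²) / δ²
  = (1.282 + 0.842)² · (2·1765² = 6230450) / 633²
  = 4.5114 · 6230450 / 400689
  = 70.15
Adjust for 87% response: 70.15 / 0.87 = 80.63.
Round up → n = 81 per group.

n = 81 per group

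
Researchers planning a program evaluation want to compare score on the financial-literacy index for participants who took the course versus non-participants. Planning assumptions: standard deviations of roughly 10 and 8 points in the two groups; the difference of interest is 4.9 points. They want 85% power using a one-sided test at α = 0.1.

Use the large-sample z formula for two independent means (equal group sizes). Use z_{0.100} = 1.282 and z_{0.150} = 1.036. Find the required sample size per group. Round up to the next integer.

n = 37 per group

n = (z_α + z_β)² · (σ₁² + σ₂²) / δ²
  = (1.282 + 1.036)² · (10² + 8² = 164) / 4.9²
  = 5.3731 · 164 / 24.01
  = 36.70
Round up → n = 37 per group.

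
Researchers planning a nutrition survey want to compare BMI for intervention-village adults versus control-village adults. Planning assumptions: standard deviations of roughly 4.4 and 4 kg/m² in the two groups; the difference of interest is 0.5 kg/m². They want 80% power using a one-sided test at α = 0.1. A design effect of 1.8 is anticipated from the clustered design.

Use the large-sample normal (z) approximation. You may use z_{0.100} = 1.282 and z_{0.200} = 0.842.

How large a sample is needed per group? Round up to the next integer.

n = 1149 per group

n = (z_α + z_β)² · (σ₁² + σ₂²) / δ²
  = (1.282 + 0.842)² · (4.4² + 4² = 35.36) / 0.5²
  = 4.5114 · 35.36 / 0.25
  = 638.09
Design effect: 1.8 × 638.09 = 1148.56.
Round up → n = 1149 per group.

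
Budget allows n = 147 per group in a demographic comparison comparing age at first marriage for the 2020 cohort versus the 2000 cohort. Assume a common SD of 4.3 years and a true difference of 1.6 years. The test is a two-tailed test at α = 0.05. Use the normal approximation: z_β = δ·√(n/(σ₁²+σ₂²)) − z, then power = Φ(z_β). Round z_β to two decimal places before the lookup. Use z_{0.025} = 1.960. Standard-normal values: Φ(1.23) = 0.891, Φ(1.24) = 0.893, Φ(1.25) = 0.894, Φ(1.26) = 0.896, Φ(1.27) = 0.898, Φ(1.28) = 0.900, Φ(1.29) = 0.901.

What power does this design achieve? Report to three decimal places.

z_β = δ·√(n/(σ₁²+σ₂²)) − z_{α/2}
    = 1.6 · √(147/36.98) − 1.960
    = 1.6 · 1.99377 − 1.960
    = 3.1900 − 1.960 = 1.2300 → 1.23
Power = Φ(1.23) = 0.891.

Power ≈ 0.891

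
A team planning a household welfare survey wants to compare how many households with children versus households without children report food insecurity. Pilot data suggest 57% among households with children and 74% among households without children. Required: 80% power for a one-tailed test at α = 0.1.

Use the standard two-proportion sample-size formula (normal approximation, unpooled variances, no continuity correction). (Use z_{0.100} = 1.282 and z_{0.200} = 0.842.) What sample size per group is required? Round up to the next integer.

n = 69 per group

n = (z_α + z_β)² · [p₁(1−p₁) + p₂(1−p₂)] / (p₁ − p₂)²
  = (1.282 + 0.842)² · (0.57·0.43 + 0.74·0.26) / (-0.17)²
  = (2.124)² · (0.2451 + 0.1924) / 0.0289
  = 4.5114 · 0.4375 / 0.0289
  = 68.30
Round up → n = 69 per group.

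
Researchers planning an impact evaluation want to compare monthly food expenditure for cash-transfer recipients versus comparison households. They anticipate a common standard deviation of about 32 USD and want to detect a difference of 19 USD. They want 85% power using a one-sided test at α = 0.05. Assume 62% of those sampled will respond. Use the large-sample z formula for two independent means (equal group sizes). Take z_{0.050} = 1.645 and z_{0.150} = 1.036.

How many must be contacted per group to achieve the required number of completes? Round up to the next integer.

n = (z_α + z_β)² · (σ₁² + σ₂²) / δ²
  = (1.645 + 1.036)² · (2·32² = 2048) / 19²
  = 7.1878 · 2048 / 361
  = 40.78
Adjust for 62% response: 40.78 / 0.62 = 65.77.
Round up → n = 66 per group.

n = 66 per group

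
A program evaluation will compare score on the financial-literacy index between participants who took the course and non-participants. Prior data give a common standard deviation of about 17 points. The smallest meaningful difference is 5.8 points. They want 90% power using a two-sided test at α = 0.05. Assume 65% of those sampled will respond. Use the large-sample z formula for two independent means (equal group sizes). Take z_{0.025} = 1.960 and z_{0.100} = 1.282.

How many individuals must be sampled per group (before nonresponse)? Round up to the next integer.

n = 278 per group

n = (z_{α/2} + z_β)² · (σ₁² + σ₂²) / δ²
  = (1.960 + 1.282)² · (2·17² = 578) / 5.8²
  = 10.5106 · 578 / 33.64
  = 180.59
Adjust for 65% response: 180.59 / 0.65 = 277.83.
Round up → n = 278 per group.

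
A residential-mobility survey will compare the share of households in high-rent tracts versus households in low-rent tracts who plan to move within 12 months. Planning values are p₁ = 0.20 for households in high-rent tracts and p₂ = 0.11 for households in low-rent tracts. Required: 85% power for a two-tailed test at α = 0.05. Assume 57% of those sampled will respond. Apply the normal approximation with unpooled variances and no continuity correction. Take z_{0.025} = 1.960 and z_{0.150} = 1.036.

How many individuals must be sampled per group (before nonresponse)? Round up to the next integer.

n = (z_{α/2} + z_β)² · [p₁(1−p₁) + p₂(1−p₂)] / (p₁ − p₂)²
  = (1.960 + 1.036)² · (0.20·0.80 + 0.11·0.89) / (0.09)²
  = (2.996)² · (0.1600 + 0.0979) / 0.0081
  = 8.9760 · 0.2579 / 0.0081
  = 285.79
Adjust for 57% response: 285.79 / 0.57 = 501.39.
Round up → n = 502 per group.

n = 502 per group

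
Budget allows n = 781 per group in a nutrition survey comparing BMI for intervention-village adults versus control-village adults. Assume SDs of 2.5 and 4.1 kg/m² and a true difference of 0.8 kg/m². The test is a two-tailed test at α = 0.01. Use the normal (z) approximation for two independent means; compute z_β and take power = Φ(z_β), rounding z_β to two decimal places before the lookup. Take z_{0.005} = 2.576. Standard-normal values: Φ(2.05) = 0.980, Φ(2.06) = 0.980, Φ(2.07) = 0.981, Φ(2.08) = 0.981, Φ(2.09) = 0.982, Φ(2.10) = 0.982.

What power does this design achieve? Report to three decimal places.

Power ≈ 0.981

z_β = δ·√(n/(σ₁²+σ₂²)) − z_{α/2}
    = 0.8 · √(781/23.06) − 2.576
    = 0.8 · 5.81964 − 2.576
    = 4.6557 − 2.576 = 2.0797 → 2.08
Power = Φ(2.08) = 0.981.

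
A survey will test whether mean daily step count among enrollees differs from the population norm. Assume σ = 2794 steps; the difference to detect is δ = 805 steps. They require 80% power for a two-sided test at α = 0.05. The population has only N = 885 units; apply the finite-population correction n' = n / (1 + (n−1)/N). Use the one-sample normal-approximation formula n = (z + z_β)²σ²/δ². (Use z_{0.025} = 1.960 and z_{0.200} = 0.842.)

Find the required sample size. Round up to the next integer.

n = (z_{α/2} + z_β)² · σ² / δ²
  = (1.960 + 0.842)² · 2794² / 805²
  = 7.8512 · 7806436 / 648025
  = 94.58
Finite-population correction (N = 885): 94.58 / (1 + (94.58 − 1)/885) = 85.54.
Round up → n = 86.

n = 86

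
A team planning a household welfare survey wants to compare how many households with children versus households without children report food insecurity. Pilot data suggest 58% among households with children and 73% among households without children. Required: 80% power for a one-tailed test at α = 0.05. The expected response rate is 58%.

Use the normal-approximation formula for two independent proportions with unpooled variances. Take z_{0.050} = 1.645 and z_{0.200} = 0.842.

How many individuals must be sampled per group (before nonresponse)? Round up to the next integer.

n = 209 per group

n = (z_α + z_β)² · [p₁(1−p₁) + p₂(1−p₂)] / (p₁ − p₂)²
  = (1.645 + 0.842)² · (0.58·0.42 + 0.73·0.27) / (-0.15)²
  = (2.487)² · (0.2436 + 0.1971) / 0.0225
  = 6.1852 · 0.4407 / 0.0225
  = 121.15
Adjust for 58% response: 121.15 / 0.58 = 208.87.
Round up → n = 209 per group.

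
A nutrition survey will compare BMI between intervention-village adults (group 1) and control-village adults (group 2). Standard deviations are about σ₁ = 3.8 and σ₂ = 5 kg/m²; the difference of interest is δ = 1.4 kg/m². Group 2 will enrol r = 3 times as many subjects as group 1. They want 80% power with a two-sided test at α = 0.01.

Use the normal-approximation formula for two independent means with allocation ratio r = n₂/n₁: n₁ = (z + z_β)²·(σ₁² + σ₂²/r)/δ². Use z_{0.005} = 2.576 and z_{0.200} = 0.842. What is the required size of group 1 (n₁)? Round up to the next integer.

n₁ = 136

n₁ = (z_{α/2} + z_β)² · (σ₁² + σ₂²/r) / δ²
   = (2.576 + 0.842)² · (3.8² + 5²/3) / 1.4²
   = 11.6827 · (14.44 + 8.3333) / 1.96
   = 11.6827 · 22.7733 / 1.96
   = 135.74
Round up → n₁ = 136; n₂ = r·n₁ = 3 × 136 = 408.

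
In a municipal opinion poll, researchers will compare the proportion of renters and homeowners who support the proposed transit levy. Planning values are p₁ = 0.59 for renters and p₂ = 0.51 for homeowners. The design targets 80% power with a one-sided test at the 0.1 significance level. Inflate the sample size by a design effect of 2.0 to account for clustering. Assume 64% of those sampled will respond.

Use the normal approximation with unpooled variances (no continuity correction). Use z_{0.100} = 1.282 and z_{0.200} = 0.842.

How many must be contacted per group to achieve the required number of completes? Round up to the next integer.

n = 1084 per group

n = (z_α + z_β)² · [p₁(1−p₁) + p₂(1−p₂)] / (p₁ − p₂)²
  = (1.282 + 0.842)² · (0.59·0.41 + 0.51·0.49) / (0.08)²
  = (2.124)² · (0.2419 + 0.2499) / 0.0064
  = 4.5114 · 0.4918 / 0.0064
  = 346.67
Design effect: 2.0 × 346.67 = 693.34.
Adjust for 64% response: 693.34 / 0.64 = 1083.35.
Round up → n = 1084 per group.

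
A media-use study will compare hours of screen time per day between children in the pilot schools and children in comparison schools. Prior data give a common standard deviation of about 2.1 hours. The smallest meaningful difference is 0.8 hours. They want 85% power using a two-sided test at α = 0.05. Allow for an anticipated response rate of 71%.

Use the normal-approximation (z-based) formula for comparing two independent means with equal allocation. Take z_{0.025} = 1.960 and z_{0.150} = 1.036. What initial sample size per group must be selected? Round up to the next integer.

n = 175 per group

n = (z_{α/2} + z_β)² · (σ₁² + σ₂²) / δ²
  = (1.960 + 1.036)² · (2·2.1² = 8.82) / 0.8²
  = 8.9760 · 8.82 / 0.64
  = 123.70
Adjust for 71% response: 123.70 / 0.71 = 174.23.
Round up → n = 175 per group.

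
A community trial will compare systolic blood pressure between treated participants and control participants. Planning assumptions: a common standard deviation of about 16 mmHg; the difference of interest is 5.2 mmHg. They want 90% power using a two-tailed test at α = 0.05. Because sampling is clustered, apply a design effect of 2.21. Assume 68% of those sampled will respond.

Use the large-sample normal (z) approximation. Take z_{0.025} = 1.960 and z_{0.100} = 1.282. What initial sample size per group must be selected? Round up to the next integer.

n = 647 per group

n = (z_{α/2} + z_β)² · (σ₁² + σ₂²) / δ²
  = (1.960 + 1.282)² · (2·16² = 512) / 5.2²
  = 10.5106 · 512 / 27.04
  = 199.02
Design effect: 2.21 × 199.02 = 439.83.
Adjust for 68% response: 439.83 / 0.68 = 646.80.
Round up → n = 647 per group.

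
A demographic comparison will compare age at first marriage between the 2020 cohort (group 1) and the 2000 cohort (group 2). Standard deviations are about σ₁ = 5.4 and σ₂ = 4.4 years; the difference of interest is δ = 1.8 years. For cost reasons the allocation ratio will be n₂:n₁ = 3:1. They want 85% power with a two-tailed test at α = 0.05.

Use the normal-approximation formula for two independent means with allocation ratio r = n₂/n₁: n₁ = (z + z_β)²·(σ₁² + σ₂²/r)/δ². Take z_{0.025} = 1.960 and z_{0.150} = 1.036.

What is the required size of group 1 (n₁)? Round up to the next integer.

n₁ = 99

n₁ = (z_{α/2} + z_β)² · (σ₁² + σ₂²/r) / δ²
   = (1.960 + 1.036)² · (5.4² + 4.4²/3) / 1.8²
   = 8.9760 · (29.16 + 6.4533) / 3.24
   = 8.9760 · 35.6133 / 3.24
   = 98.66
Round up → n₁ = 99; n₂ = r·n₁ = 3 × 99 = 297.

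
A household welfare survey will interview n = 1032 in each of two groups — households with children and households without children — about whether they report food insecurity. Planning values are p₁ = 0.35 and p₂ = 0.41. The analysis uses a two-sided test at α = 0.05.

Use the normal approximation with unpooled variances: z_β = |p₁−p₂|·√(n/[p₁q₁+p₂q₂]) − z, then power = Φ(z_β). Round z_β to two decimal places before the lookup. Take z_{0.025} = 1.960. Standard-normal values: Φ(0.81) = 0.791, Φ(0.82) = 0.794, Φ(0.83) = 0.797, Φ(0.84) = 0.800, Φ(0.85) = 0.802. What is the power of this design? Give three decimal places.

Power ≈ 0.802

z_β = |p₁−p₂|·√(n/[p₁q₁+p₂q₂]) − z_{α/2}
    = 0.06 · √(1032/0.4694) − 1.960
    = 0.06 · 46.8887 − 1.960
    = 2.8133 − 1.960 = 0.8533 → 0.85
Power = Φ(0.85) = 0.802.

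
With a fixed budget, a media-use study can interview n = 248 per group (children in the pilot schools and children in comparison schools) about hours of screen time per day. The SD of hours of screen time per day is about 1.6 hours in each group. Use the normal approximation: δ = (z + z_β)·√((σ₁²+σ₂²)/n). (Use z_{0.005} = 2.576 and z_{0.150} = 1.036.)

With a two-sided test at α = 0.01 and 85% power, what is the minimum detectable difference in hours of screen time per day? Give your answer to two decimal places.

δ = (z_{α/2} + z_β) · √((σ₁²+σ₂²)/n)
  = (2.576 + 1.036) · √(5.12/248)
  = 3.612 · √0.02065
  = 3.612 · 0.1437
  = 0.5190

Minimum detectable difference ≈ 0.52 hours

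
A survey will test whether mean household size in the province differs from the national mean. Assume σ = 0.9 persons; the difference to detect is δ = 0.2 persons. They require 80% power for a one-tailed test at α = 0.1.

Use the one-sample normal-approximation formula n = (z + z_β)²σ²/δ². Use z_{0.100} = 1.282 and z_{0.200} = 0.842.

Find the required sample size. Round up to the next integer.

n = (z_α + z_β)² · σ² / δ²
  = (1.282 + 0.842)² · 0.9² / 0.2²
  = 4.5114 · 0.81 / 0.04
  = 91.36
Round up → n = 92.

n = 92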